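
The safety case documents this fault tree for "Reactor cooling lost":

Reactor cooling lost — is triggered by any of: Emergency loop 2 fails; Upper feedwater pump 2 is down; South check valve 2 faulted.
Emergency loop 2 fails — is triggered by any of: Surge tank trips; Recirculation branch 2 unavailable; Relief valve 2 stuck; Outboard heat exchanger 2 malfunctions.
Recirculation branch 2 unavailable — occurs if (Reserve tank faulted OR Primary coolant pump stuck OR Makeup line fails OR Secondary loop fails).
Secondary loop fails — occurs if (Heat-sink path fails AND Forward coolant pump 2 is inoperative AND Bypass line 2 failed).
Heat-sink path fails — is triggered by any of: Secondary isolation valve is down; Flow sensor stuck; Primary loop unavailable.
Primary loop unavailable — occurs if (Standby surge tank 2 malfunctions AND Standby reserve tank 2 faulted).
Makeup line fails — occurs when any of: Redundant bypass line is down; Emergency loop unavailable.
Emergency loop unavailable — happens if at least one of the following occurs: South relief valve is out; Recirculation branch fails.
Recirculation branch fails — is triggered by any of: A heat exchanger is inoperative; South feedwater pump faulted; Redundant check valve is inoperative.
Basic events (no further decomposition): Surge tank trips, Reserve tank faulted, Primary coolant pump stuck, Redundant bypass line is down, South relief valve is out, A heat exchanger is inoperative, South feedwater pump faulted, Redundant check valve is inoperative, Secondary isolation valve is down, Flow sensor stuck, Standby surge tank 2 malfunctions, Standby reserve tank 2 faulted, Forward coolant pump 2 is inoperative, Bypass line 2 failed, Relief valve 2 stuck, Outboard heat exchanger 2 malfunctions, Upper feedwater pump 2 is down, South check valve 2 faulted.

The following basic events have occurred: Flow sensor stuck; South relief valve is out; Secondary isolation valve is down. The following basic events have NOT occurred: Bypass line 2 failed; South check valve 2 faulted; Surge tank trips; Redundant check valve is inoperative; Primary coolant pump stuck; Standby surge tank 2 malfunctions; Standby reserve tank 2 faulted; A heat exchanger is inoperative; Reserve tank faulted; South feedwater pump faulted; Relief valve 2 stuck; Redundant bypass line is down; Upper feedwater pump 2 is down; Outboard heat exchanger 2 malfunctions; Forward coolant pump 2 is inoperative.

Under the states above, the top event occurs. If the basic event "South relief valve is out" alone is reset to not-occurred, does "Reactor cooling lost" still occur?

Counterfactual: set "South relief valve is out" to not occurred.
Recirculation branch fails [OR]: A heat exchanger is inoperative=not, South feedwater pump faulted=not, Redundant check valve is inoperative=not → no input occurs → does not occur.
Emergency loop unavailable [OR]: South relief valve is out=not, Recirculation branch fails=not → no input occurs → does not occur.
Makeup line fails [OR]: Redundant bypass line is down=not, Emergency loop unavailable=not → no input occurs → does not occur.
Primary loop unavailable [AND]: Standby surge tank 2 malfunctions=not, Standby reserve tank 2 faulted=not → not all inputs occur → does not occur.
Heat-sink path fails [OR]: Secondary isolation valve is down=occurs, Flow sensor stuck=occurs, Primary loop unavailable=not → at least one input occurs → occurs.
Secondary loop fails [AND]: Heat-sink path fails=occurs, Forward coolant pump 2 is inoperative=not, Bypass line 2 failed=not → not all inputs occur → does not occur.
Recirculation branch 2 unavailable [OR]: Reserve tank faulted=not, Primary coolant pump stuck=not, Makeup line fails=not, Secondary loop fails=not → no input occurs → does not occur.
Emergency loop 2 fails [OR]: Surge tank trips=not, Recirculation branch 2 unavailable=not, Relief valve 2 stuck=not, Outboard heat exchanger 2 malfunctions=not → no input occurs → does not occur.
Reactor cooling lost [OR]: Emergency loop 2 fails=not, Upper feedwater pump 2 is down=not, South check valve 2 faulted=not → no input occurs → does not occur.

No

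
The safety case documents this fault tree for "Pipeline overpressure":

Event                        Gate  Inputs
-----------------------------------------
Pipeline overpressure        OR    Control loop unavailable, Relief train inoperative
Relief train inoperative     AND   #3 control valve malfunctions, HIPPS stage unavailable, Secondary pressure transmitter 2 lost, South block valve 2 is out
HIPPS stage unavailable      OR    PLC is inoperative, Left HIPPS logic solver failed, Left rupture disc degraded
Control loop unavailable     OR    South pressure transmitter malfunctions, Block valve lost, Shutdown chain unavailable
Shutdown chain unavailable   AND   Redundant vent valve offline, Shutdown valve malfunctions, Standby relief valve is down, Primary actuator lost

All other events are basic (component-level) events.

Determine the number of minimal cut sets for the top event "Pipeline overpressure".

6

Shutdown chain unavailable [AND]: one cut set from each child combined → 1 × 1 × 1 × 1 = 1 cut set(s).
Control loop unavailable [OR]: union of children's cut sets → 3 cut set(s).
HIPPS stage unavailable [OR]: union of children's cut sets → 3 cut set(s).
Relief train inoperative [AND]: one cut set from each child combined → 1 × 3 × 1 × 1 = 3 cut set(s).
Pipeline overpressure [OR]: union of children's cut sets → 6 cut set(s).
Minimal cut sets: {South pressure transmitter malfunctions}; {Block valve lost}; {Primary actuator lost, Redundant vent valve offline, Shutdown valve malfunctions, Standby relief valve is down}; {#3 control valve malfunctions, PLC is inoperative, Secondary pressure transmitter 2 lost, South block valve 2 is out}; {#3 control valve malfunctions, Left HIPPS logic solver failed, Secondary pressure transmitter 2 lost, South block valve 2 is out}; {#3 control valve malfunctions, Left rupture disc degraded, Secondary pressure transmitter 2 lost, South block valve 2 is out}.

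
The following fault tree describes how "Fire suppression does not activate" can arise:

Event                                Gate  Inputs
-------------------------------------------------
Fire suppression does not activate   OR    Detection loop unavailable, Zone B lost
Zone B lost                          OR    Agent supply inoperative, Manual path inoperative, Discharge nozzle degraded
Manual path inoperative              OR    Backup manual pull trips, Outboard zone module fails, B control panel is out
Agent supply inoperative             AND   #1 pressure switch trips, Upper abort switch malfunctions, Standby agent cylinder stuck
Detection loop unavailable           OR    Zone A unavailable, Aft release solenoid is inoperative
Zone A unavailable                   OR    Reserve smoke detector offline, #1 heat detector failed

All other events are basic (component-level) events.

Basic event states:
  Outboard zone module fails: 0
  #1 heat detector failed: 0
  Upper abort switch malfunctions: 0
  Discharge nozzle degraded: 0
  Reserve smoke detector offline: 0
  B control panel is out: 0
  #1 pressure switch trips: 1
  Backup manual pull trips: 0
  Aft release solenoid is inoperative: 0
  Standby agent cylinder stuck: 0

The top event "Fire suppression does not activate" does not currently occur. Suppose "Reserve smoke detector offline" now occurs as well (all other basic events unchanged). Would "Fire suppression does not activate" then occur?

Counterfactual: set "Reserve smoke detector offline" to occurred.
Zone A unavailable [OR]: Reserve smoke detector offline=occurs, #1 heat detector failed=not → at least one input occurs → occurs.
Detection loop unavailable [OR]: Zone A unavailable=occurs, Aft release solenoid is inoperative=not → at least one input occurs → occurs.
Agent supply inoperative [AND]: #1 pressure switch trips=occurs, Upper abort switch malfunctions=not, Standby agent cylinder stuck=not → not all inputs occur → does not occur.
Manual path inoperative [OR]: Backup manual pull trips=not, Outboard zone module fails=not, B control panel is out=not → no input occurs → does not occur.
Zone B lost [OR]: Agent supply inoperative=not, Manual path inoperative=not, Discharge nozzle degraded=not → no input occurs → does not occur.
Fire suppression does not activate [OR]: Detection loop unavailable=occurs, Zone B lost=not → at least one input occurs → occurs.

Yes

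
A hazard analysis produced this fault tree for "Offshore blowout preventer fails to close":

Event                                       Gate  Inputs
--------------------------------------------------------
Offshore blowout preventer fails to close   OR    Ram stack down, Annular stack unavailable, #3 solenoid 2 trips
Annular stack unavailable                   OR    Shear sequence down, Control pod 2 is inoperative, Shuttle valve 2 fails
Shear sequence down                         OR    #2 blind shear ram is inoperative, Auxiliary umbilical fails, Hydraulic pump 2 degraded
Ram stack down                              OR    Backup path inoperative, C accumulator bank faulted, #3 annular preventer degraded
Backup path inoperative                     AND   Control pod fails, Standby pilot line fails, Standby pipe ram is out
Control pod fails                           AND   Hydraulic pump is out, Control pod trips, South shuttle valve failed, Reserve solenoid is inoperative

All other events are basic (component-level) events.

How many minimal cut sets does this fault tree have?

Control pod fails [AND]: one cut set from each child combined → 1 × 1 × 1 × 1 = 1 cut set(s).
Backup path inoperative [AND]: one cut set from each child combined → 1 × 1 × 1 = 1 cut set(s).
Ram stack down [OR]: union of children's cut sets → 3 cut set(s).
Shear sequence down [OR]: union of children's cut sets → 3 cut set(s).
Annular stack unavailable [OR]: union of children's cut sets → 5 cut set(s).
Offshore blowout preventer fails to close [OR]: union of children's cut sets → 9 cut set(s).
Minimal cut sets: {Control pod trips, Hydraulic pump is out, Reserve solenoid is inoperative, South shuttle valve failed, Standby pilot line fails, Standby pipe ram is out}; {C accumulator bank faulted}; {#3 annular preventer degraded}; {#2 blind shear ram is inoperative}; {Auxiliary umbilical fails}; {Hydraulic pump 2 degraded}; {Control pod 2 is inoperative}; {Shuttle valve 2 fails}; {#3 solenoid 2 trips}.

9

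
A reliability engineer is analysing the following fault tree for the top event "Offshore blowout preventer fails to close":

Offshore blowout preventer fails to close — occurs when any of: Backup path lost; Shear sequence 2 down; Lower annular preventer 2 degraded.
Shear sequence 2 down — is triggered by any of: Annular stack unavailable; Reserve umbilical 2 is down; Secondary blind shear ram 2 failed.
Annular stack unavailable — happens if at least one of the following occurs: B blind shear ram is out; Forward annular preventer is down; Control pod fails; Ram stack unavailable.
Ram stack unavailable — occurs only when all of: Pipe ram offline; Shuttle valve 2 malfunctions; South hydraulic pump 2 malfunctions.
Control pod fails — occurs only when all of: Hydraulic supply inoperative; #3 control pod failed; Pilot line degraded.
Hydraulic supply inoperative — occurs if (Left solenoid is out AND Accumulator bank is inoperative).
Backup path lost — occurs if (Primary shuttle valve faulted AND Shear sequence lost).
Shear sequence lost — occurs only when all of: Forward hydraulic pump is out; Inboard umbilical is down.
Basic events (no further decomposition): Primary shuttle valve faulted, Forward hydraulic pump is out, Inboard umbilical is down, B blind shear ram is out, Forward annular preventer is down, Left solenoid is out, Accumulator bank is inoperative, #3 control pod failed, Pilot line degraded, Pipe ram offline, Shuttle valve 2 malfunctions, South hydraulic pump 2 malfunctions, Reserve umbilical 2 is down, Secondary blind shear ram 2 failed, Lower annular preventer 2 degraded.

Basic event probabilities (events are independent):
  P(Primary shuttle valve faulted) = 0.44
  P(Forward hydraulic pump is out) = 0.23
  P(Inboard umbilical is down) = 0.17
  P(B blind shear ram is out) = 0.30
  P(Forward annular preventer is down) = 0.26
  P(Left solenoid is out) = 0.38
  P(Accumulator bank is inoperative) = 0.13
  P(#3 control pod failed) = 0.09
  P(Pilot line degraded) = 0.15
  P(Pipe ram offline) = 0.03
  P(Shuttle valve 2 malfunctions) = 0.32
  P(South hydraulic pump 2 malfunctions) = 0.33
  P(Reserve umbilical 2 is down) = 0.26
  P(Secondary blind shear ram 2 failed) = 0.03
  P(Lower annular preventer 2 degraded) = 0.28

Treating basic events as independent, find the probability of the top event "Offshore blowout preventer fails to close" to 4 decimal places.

0.7379

P(Shear sequence lost) [AND] = 0.23 × 0.17 = 0.039100
P(Backup path lost) [AND] = 0.44 × 0.039100 = 0.017204
P(Hydraulic supply inoperative) [AND] = 0.38 × 0.13 = 0.049400
P(Control pod fails) [AND] = 0.049400 × 0.09 × 0.15 = 0.000667
P(Ram stack unavailable) [AND] = 0.03 × 0.32 × 0.33 = 0.003168
P(Annular stack unavailable) [OR] = 1 − (1−0.30) × (1−0.26) × (1−0.000667) × (1−0.003168) = 0.483985
P(Shear sequence 2 down) [OR] = 1 − (1−0.483985) × (1−0.26) × (1−0.03) = 0.629604
P(Offshore blowout preventer fails to close) [OR] = 1 − (1−0.017204) × (1−0.629604) × (1−0.28) = 0.737903
Rounded to 4 decimal places: P(Offshore blowout preventer fails to close) ≈ 0.7379.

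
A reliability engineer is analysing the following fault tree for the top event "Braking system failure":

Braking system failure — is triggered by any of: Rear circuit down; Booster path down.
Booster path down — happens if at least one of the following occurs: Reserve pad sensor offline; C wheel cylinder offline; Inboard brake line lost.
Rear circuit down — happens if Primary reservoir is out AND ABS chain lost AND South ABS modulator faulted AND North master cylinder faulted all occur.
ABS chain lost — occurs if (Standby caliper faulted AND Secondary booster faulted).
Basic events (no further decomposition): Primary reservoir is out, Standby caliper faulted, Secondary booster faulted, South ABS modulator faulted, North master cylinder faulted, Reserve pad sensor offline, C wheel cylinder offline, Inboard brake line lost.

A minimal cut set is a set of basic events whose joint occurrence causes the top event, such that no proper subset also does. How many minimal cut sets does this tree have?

4

ABS chain lost [AND]: one cut set from each child combined → 1 × 1 = 1 cut set(s).
Rear circuit down [AND]: one cut set from each child combined → 1 × 1 × 1 × 1 = 1 cut set(s).
Booster path down [OR]: union of children's cut sets → 3 cut set(s).
Braking system failure [OR]: union of children's cut sets → 4 cut set(s).
Minimal cut sets: {North master cylinder faulted, Primary reservoir is out, Secondary booster faulted, South ABS modulator faulted, Standby caliper faulted}; {Reserve pad sensor offline}; {C wheel cylinder offline}; {Inboard brake line lost}.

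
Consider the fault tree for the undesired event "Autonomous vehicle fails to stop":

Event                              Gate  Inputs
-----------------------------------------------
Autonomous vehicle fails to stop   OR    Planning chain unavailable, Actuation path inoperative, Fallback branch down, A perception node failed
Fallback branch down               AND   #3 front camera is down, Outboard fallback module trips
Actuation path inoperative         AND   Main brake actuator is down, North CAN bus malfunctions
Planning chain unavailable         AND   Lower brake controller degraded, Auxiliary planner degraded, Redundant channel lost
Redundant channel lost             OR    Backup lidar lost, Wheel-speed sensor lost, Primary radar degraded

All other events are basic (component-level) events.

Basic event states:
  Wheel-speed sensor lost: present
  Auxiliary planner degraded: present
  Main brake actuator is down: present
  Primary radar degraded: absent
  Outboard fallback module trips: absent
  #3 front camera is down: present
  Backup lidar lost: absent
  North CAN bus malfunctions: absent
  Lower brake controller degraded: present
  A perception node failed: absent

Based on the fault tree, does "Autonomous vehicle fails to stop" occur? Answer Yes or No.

Yes

Redundant channel lost [OR]: Backup lidar lost=not, Wheel-speed sensor lost=occurs, Primary radar degraded=not → at least one input occurs → occurs.
Planning chain unavailable [AND]: Lower brake controller degraded=occurs, Auxiliary planner degraded=occurs, Redundant channel lost=occurs → all inputs occur → occurs.
Actuation path inoperative [AND]: Main brake actuator is down=occurs, North CAN bus malfunctions=not → not all inputs occur → does not occur.
Fallback branch down [AND]: #3 front camera is down=occurs, Outboard fallback module trips=not → not all inputs occur → does not occur.
Autonomous vehicle fails to stop [OR]: Planning chain unavailable=occurs, Actuation path inoperative=not, Fallback branch down=not, A perception node failed=not → at least one input occurs → occurs.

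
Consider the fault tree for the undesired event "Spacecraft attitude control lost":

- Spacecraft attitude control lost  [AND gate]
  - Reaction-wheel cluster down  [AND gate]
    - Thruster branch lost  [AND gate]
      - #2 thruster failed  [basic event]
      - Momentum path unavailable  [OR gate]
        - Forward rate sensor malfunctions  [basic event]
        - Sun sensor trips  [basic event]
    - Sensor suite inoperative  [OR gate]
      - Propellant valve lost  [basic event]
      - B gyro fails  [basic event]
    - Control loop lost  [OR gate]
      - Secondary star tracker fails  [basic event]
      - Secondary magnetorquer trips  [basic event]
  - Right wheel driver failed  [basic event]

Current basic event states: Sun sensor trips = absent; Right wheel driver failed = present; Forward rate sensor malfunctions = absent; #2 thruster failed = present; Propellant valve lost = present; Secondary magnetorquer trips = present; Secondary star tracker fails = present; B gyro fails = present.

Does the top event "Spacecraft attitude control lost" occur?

No

Momentum path unavailable [OR]: Forward rate sensor malfunctions=not, Sun sensor trips=not → no input occurs → does not occur.
Thruster branch lost [AND]: #2 thruster failed=occurs, Momentum path unavailable=not → not all inputs occur → does not occur.
Sensor suite inoperative [OR]: Propellant valve lost=occurs, B gyro fails=occurs → at least one input occurs → occurs.
Control loop lost [OR]: Secondary star tracker fails=occurs, Secondary magnetorquer trips=occurs → at least one input occurs → occurs.
Reaction-wheel cluster down [AND]: Thruster branch lost=not, Sensor suite inoperative=occurs, Control loop lost=occurs → not all inputs occur → does not occur.
Spacecraft attitude control lost [AND]: Reaction-wheel cluster down=not, Right wheel driver failed=occurs → not all inputs occur → does not occur.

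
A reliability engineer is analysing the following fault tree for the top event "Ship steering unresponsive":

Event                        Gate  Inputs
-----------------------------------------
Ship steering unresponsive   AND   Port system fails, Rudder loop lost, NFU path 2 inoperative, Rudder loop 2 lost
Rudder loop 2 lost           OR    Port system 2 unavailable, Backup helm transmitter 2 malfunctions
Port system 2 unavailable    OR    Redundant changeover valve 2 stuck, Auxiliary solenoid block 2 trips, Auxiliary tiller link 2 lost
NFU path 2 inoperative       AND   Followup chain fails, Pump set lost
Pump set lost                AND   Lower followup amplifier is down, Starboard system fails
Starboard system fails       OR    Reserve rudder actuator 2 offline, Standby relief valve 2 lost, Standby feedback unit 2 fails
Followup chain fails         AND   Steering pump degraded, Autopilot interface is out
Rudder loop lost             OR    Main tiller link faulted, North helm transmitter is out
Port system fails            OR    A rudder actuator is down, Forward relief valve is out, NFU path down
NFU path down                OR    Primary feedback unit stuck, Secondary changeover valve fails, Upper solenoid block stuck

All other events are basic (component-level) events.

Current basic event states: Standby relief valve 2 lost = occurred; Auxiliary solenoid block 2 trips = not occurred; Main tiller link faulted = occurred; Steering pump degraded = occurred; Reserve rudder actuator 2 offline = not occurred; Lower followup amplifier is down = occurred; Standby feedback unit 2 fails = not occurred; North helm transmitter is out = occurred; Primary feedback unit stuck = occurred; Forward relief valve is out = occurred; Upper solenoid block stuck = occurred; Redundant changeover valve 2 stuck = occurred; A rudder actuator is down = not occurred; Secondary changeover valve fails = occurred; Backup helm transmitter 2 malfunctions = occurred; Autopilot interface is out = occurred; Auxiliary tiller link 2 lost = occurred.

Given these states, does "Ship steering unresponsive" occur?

NFU path down [OR]: Primary feedback unit stuck=occurs, Secondary changeover valve fails=occurs, Upper solenoid block stuck=occurs → at least one input occurs → occurs.
Port system fails [OR]: A rudder actuator is down=not, Forward relief valve is out=occurs, NFU path down=occurs → at least one input occurs → occurs.
Rudder loop lost [OR]: Main tiller link faulted=occurs, North helm transmitter is out=occurs → at least one input occurs → occurs.
Followup chain fails [AND]: Steering pump degraded=occurs, Autopilot interface is out=occurs → all inputs occur → occurs.
Starboard system fails [OR]: Reserve rudder actuator 2 offline=not, Standby relief valve 2 lost=occurs, Standby feedback unit 2 fails=not → at least one input occurs → occurs.
Pump set lost [AND]: Lower followup amplifier is down=occurs, Starboard system fails=occurs → all inputs occur → occurs.
NFU path 2 inoperative [AND]: Followup chain fails=occurs, Pump set lost=occurs → all inputs occur → occurs.
Port system 2 unavailable [OR]: Redundant changeover valve 2 stuck=occurs, Auxiliary solenoid block 2 trips=not, Auxiliary tiller link 2 lost=occurs → at least one input occurs → occurs.
Rudder loop 2 lost [OR]: Port system 2 unavailable=occurs, Backup helm transmitter 2 malfunctions=occurs → at least one input occurs → occurs.
Ship steering unresponsive [AND]: Port system fails=occurs, Rudder loop lost=occurs, NFU path 2 inoperative=occurs, Rudder loop 2 lost=occurs → all inputs occur → occurs.

Yes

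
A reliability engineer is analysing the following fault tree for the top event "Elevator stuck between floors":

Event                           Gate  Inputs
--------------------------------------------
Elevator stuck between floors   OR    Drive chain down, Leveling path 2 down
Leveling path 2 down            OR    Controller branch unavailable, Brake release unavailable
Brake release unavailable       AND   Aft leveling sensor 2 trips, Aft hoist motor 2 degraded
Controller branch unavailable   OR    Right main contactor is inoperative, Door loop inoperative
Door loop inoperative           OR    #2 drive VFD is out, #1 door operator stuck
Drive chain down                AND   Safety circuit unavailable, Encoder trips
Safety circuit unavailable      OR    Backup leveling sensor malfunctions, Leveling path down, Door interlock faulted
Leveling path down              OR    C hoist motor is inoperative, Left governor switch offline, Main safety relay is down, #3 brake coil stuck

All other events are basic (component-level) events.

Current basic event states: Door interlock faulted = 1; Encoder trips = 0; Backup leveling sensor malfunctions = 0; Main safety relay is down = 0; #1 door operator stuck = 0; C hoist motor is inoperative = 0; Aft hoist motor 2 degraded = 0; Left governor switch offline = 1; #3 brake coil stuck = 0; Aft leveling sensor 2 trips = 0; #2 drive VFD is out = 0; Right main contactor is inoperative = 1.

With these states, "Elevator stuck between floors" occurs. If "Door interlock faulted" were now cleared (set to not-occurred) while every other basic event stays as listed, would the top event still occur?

Counterfactual: set "Door interlock faulted" to not occurred.
Leveling path down [OR]: C hoist motor is inoperative=not, Left governor switch offline=occurs, Main safety relay is down=not, #3 brake coil stuck=not → at least one input occurs → occurs.
Safety circuit unavailable [OR]: Backup leveling sensor malfunctions=not, Leveling path down=occurs, Door interlock faulted=not → at least one input occurs → occurs.
Drive chain down [AND]: Safety circuit unavailable=occurs, Encoder trips=not → not all inputs occur → does not occur.
Door loop inoperative [OR]: #2 drive VFD is out=not, #1 door operator stuck=not → no input occurs → does not occur.
Controller branch unavailable [OR]: Right main contactor is inoperative=occurs, Door loop inoperative=not → at least one input occurs → occurs.
Brake release unavailable [AND]: Aft leveling sensor 2 trips=not, Aft hoist motor 2 degraded=not → not all inputs occur → does not occur.
Leveling path 2 down [OR]: Controller branch unavailable=occurs, Brake release unavailable=not → at least one input occurs → occurs.
Elevator stuck between floors [OR]: Drive chain down=not, Leveling path 2 down=occurs → at least one input occurs → occurs.

Yes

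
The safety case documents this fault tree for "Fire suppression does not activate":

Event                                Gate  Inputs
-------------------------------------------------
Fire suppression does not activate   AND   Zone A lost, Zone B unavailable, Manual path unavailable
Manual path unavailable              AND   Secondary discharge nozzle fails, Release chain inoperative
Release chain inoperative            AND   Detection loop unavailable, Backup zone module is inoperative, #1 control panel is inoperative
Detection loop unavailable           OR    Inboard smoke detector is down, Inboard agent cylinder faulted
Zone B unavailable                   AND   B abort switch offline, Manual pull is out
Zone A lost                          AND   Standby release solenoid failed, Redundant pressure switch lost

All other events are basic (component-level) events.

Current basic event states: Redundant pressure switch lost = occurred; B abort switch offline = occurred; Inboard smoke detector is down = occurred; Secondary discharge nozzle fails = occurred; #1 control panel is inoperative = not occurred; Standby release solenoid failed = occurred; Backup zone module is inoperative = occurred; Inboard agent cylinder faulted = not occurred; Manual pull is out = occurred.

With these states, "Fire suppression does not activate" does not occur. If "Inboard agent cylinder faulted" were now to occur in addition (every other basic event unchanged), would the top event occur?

No

Counterfactual: set "Inboard agent cylinder faulted" to occurred.
Zone A lost [AND]: Standby release solenoid failed=occurs, Redundant pressure switch lost=occurs → all inputs occur → occurs.
Zone B unavailable [AND]: B abort switch offline=occurs, Manual pull is out=occurs → all inputs occur → occurs.
Detection loop unavailable [OR]: Inboard smoke detector is down=occurs, Inboard agent cylinder faulted=occurs → at least one input occurs → occurs.
Release chain inoperative [AND]: Detection loop unavailable=occurs, Backup zone module is inoperative=occurs, #1 control panel is inoperative=not → not all inputs occur → does not occur.
Manual path unavailable [AND]: Secondary discharge nozzle fails=occurs, Release chain inoperative=not → not all inputs occur → does not occur.
Fire suppression does not activate [AND]: Zone A lost=occurs, Zone B unavailable=occurs, Manual path unavailable=not → not all inputs occur → does not occur.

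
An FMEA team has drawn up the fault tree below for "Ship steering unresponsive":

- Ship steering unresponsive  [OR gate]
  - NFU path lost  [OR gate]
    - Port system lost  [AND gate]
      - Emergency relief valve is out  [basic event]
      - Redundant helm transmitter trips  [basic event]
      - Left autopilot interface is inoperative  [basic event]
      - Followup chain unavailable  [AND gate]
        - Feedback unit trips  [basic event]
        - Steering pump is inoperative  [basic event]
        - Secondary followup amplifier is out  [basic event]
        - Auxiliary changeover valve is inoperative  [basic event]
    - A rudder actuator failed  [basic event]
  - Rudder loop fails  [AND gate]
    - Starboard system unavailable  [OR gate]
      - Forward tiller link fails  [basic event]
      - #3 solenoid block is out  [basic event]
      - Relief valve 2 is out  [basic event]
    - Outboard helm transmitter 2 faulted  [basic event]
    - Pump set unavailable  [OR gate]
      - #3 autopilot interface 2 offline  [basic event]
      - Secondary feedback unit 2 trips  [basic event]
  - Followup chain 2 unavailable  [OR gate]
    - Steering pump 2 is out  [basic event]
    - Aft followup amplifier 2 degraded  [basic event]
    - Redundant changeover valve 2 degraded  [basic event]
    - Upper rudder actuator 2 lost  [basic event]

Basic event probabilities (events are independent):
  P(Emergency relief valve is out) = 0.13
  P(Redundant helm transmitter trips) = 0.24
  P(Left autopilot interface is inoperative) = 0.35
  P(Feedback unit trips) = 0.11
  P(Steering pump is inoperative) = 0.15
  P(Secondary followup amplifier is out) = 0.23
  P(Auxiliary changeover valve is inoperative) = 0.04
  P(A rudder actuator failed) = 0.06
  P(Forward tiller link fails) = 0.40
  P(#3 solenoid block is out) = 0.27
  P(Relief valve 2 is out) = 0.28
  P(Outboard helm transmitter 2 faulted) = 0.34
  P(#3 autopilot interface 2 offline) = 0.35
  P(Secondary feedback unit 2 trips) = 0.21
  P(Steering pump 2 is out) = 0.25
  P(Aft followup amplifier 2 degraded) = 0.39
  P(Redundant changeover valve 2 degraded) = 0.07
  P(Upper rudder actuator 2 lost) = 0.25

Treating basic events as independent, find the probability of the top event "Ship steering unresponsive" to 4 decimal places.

0.7340

P(Followup chain unavailable) [AND] = 0.11 × 0.15 × 0.23 × 0.04 = 0.000152
P(Port system lost) [AND] = 0.13 × 0.24 × 0.35 × 0.000152 = 0.000002
P(NFU path lost) [OR] = 1 − (1−0.000002) × (1−0.06) = 0.060002
P(Starboard system unavailable) [OR] = 1 − (1−0.40) × (1−0.27) × (1−0.28) = 0.684640
P(Pump set unavailable) [OR] = 1 − (1−0.35) × (1−0.21) = 0.486500
P(Rudder loop fails) [AND] = 0.684640 × 0.34 × 0.486500 = 0.113246
P(Followup chain 2 unavailable) [OR] = 1 − (1−0.25) × (1−0.39) × (1−0.07) × (1−0.25) = 0.680894
P(Ship steering unresponsive) [OR] = 1 − (1−0.060002) × (1−0.113246) × (1−0.680894) = 0.734010
Rounded to 4 decimal places: P(Ship steering unresponsive) ≈ 0.7340.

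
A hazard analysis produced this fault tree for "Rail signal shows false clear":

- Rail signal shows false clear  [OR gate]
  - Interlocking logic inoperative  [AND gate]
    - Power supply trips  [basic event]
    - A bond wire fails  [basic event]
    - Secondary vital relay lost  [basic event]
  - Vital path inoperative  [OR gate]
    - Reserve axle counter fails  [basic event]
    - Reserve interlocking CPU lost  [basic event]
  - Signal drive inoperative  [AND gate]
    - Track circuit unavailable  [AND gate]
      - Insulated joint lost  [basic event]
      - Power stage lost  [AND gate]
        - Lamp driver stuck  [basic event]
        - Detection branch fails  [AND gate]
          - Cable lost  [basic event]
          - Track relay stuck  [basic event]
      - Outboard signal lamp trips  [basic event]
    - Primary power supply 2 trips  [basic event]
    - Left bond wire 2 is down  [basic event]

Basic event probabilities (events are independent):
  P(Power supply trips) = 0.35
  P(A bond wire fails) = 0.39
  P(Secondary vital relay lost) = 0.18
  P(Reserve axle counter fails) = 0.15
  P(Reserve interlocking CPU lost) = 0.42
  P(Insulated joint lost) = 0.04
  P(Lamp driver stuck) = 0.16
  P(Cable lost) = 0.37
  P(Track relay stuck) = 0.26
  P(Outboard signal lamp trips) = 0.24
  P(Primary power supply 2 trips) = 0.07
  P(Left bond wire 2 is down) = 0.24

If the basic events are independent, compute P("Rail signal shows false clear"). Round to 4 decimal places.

P(Interlocking logic inoperative) [AND] = 0.35 × 0.39 × 0.18 = 0.024570
P(Vital path inoperative) [OR] = 1 − (1−0.15) × (1−0.42) = 0.507000
P(Detection branch fails) [AND] = 0.37 × 0.26 = 0.096200
P(Power stage lost) [AND] = 0.16 × 0.096200 = 0.015392
P(Track circuit unavailable) [AND] = 0.04 × 0.015392 × 0.24 = 0.000148
P(Signal drive inoperative) [AND] = 0.000148 × 0.07 × 0.24 = 0.000002
P(Rail signal shows false clear) [OR] = 1 − (1−0.024570) × (1−0.507000) × (1−0.000002) = 0.519114
Rounded to 4 decimal places: P(Rail signal shows false clear) ≈ 0.5191.

0.5191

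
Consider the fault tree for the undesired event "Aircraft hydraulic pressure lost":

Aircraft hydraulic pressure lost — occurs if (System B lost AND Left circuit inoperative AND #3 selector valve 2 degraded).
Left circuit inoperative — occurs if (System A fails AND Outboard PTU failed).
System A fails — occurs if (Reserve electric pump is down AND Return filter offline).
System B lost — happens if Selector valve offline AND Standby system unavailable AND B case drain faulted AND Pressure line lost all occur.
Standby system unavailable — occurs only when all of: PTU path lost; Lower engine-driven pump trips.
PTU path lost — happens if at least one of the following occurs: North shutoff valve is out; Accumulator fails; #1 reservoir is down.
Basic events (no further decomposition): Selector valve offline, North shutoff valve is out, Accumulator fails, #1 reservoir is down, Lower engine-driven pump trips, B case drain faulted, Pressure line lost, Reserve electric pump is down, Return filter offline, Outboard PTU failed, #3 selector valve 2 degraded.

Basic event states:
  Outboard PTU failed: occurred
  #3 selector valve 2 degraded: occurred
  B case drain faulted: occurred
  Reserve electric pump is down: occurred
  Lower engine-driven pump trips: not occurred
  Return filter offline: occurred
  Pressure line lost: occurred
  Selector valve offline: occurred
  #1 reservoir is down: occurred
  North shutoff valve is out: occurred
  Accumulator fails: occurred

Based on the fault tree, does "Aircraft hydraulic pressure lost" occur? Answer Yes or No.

No

PTU path lost [OR]: North shutoff valve is out=occurs, Accumulator fails=occurs, #1 reservoir is down=occurs → at least one input occurs → occurs.
Standby system unavailable [AND]: PTU path lost=occurs, Lower engine-driven pump trips=not → not all inputs occur → does not occur.
System B lost [AND]: Selector valve offline=occurs, Standby system unavailable=not, B case drain faulted=occurs, Pressure line lost=occurs → not all inputs occur → does not occur.
System A fails [AND]: Reserve electric pump is down=occurs, Return filter offline=occurs → all inputs occur → occurs.
Left circuit inoperative [AND]: System A fails=occurs, Outboard PTU failed=occurs → all inputs occur → occurs.
Aircraft hydraulic pressure lost [AND]: System B lost=not, Left circuit inoperative=occurs, #3 selector valve 2 degraded=occurs → not all inputs occur → does not occur.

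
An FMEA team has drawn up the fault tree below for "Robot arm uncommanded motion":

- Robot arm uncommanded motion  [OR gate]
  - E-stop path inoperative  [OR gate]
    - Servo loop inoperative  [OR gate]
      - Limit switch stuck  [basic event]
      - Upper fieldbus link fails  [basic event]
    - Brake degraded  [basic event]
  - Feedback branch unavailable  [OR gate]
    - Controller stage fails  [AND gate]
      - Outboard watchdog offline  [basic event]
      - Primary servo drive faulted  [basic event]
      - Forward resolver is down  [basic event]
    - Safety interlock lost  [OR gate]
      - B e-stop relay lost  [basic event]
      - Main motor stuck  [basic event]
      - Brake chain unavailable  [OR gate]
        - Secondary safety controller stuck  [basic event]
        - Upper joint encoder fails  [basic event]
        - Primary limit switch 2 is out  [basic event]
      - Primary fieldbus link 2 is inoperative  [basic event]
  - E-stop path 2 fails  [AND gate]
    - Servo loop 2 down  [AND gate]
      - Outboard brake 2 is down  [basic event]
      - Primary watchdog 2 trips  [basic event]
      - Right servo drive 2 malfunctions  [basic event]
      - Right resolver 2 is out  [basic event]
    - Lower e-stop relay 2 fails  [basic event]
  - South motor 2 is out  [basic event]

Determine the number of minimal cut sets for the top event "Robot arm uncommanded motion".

12

Servo loop inoperative [OR]: union of children's cut sets → 2 cut set(s).
E-stop path inoperative [OR]: union of children's cut sets → 3 cut set(s).
Controller stage fails [AND]: one cut set from each child combined → 1 × 1 × 1 = 1 cut set(s).
Brake chain unavailable [OR]: union of children's cut sets → 3 cut set(s).
Safety interlock lost [OR]: union of children's cut sets → 6 cut set(s).
Feedback branch unavailable [OR]: union of children's cut sets → 7 cut set(s).
Servo loop 2 down [AND]: one cut set from each child combined → 1 × 1 × 1 × 1 = 1 cut set(s).
E-stop path 2 fails [AND]: one cut set from each child combined → 1 × 1 = 1 cut set(s).
Robot arm uncommanded motion [OR]: union of children's cut sets → 12 cut set(s).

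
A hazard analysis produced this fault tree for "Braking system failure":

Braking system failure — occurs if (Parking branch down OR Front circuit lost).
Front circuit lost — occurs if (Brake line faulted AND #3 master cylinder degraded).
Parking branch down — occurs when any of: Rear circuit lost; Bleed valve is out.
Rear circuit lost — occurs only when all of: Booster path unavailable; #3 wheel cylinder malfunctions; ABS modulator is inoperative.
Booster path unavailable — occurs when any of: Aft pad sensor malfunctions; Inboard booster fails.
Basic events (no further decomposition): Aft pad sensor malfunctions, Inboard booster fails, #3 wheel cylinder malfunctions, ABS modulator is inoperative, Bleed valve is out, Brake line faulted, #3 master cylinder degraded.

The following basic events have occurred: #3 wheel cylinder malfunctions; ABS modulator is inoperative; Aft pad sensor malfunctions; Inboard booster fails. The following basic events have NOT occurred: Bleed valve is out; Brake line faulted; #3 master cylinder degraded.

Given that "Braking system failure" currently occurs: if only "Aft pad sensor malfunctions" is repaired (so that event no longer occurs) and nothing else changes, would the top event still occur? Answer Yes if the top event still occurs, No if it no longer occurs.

Counterfactual: set "Aft pad sensor malfunctions" to not occurred.
Booster path unavailable [OR]: Aft pad sensor malfunctions=not, Inboard booster fails=occurs → at least one input occurs → occurs.
Rear circuit lost [AND]: Booster path unavailable=occurs, #3 wheel cylinder malfunctions=occurs, ABS modulator is inoperative=occurs → all inputs occur → occurs.
Parking branch down [OR]: Rear circuit lost=occurs, Bleed valve is out=not → at least one input occurs → occurs.
Front circuit lost [AND]: Brake line faulted=not, #3 master cylinder degraded=not → not all inputs occur → does not occur.
Braking system failure [OR]: Parking branch down=occurs, Front circuit lost=not → at least one input occurs → occurs.

Yes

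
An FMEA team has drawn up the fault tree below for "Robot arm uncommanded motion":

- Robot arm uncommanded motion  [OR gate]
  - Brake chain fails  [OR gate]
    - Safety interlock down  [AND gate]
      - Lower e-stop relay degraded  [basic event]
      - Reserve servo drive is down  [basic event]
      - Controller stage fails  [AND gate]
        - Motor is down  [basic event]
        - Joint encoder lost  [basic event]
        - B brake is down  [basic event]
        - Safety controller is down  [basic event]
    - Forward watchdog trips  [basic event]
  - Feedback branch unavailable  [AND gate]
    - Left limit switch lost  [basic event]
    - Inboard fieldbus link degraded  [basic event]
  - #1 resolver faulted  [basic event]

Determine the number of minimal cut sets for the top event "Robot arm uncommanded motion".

Controller stage fails [AND]: one cut set from each child combined → 1 × 1 × 1 × 1 = 1 cut set(s).
Safety interlock down [AND]: one cut set from each child combined → 1 × 1 × 1 = 1 cut set(s).
Brake chain fails [OR]: union of children's cut sets → 2 cut set(s).
Feedback branch unavailable [AND]: one cut set from each child combined → 1 × 1 = 1 cut set(s).
Robot arm uncommanded motion [OR]: union of children's cut sets → 4 cut set(s).
Minimal cut sets: {B brake is down, Joint encoder lost, Lower e-stop relay degraded, Motor is down, Reserve servo drive is down, Safety controller is down}; {Forward watchdog trips}; {Inboard fieldbus link degraded, Left limit switch lost}; {#1 resolver faulted}.

4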